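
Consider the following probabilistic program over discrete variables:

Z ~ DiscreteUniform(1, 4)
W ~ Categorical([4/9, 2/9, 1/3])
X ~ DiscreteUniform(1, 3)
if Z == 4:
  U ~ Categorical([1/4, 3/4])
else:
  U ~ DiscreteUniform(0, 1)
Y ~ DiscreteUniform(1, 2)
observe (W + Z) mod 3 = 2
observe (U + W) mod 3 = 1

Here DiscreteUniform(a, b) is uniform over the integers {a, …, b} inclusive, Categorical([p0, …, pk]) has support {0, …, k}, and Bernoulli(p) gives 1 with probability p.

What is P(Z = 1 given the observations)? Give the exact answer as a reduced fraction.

P(Z = 1 | obs) = 2/7

Enumerate traces; 18 have nonzero weight after conditioning:
  (Z=1, W=1, X=1, U=0, Y=1) weight 1/216
  (Z=1, W=1, X=1, U=0, Y=2) weight 1/216
  (Z=1, W=1, X=2, U=0, Y=1) weight 1/216
  (Z=1, W=1, X=2, U=0, Y=2) weight 1/216
  (Z=1, W=1, X=3, U=0, Y=1) weight 1/216
  (Z=1, W=1, X=3, U=0, Y=2) weight 1/216
  (Z=2, W=0, X=1, U=1, Y=1) weight 1/108
  (Z=2, W=0, X=1, U=1, Y=2) weight 1/108
  (Z=4, W=1, X=1, U=0, Y=1) weight 1/432
  … 9 more
Group by Z:
  weight(Z=1) = 1/36
  weight(Z=2) = 1/18
  weight(Z=4) = 1/72
Total weight = 1/36 + 1/18 + 1/72 = 7/72
P(Z=1 | obs) = 1/36 / 7/72 = 2/7
P(Z=2 | obs) = 1/18 / 7/72 = 4/7
P(Z=4 | obs) = 1/72 / 7/72 = 1/7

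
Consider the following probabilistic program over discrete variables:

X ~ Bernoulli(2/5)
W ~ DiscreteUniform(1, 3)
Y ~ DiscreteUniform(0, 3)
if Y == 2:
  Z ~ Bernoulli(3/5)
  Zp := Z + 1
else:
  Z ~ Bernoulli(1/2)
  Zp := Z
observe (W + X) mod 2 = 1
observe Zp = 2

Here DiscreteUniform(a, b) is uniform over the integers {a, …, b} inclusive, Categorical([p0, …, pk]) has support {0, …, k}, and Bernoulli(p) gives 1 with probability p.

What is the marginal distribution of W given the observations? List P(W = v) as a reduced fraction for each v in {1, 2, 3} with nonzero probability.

P(W=1) = 3/8, P(W=2) = 1/4, P(W=3) = 3/8

Enumerate traces; 3 have nonzero weight after conditioning:
  (X=0, W=1, Y=2, Z=1) weight 3/100
  (X=0, W=3, Y=2, Z=1) weight 3/100
  (X=1, W=2, Y=2, Z=1) weight 1/50
Group by W:
  weight(W=1) = 3/100
  weight(W=2) = 1/50
  weight(W=3) = 3/100
Total weight = 3/100 + 1/50 + 3/100 = 2/25
P(W=1 | obs) = 3/100 / 2/25 = 3/8
P(W=2 | obs) = 1/50 / 2/25 = 1/4
P(W=3 | obs) = 3/100 / 2/25 = 3/8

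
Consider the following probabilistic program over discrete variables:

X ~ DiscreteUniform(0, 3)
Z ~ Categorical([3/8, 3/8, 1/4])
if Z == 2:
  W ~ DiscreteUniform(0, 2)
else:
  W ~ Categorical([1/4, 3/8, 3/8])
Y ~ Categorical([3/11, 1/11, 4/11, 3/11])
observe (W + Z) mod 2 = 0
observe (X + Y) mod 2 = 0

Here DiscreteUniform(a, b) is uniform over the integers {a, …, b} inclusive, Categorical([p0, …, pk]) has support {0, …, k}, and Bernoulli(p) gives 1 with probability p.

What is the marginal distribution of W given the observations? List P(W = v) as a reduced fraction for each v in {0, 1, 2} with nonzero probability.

Enumerate traces; 40 have nonzero weight after conditioning:
  (X=0, Z=0, W=0, Y=0) weight 9/1408
  (X=0, Z=0, W=0, Y=2) weight 3/352
  (X=0, Z=0, W=2, Y=0) weight 27/2816
  (X=0, Z=0, W=2, Y=2) weight 9/704
  (X=0, Z=1, W=1, Y=0) weight 27/2816
  (X=0, Z=1, W=1, Y=2) weight 9/704
  (X=0, Z=2, W=0, Y=0) weight 1/176
  (X=0, Z=2, W=0, Y=2) weight 1/132
  … 32 more
Group by W:
  weight(W=0) = 17/192
  weight(W=1) = 9/128
  weight(W=2) = 43/384
Total weight = 17/192 + 9/128 + 43/384 = 13/48
P(W=0 | obs) = 17/192 / 13/48 = 17/52
P(W=1 | obs) = 9/128 / 13/48 = 27/104
P(W=2 | obs) = 43/384 / 13/48 = 43/104

P(W=0) = 17/52, P(W=1) = 27/104, P(W=2) = 43/104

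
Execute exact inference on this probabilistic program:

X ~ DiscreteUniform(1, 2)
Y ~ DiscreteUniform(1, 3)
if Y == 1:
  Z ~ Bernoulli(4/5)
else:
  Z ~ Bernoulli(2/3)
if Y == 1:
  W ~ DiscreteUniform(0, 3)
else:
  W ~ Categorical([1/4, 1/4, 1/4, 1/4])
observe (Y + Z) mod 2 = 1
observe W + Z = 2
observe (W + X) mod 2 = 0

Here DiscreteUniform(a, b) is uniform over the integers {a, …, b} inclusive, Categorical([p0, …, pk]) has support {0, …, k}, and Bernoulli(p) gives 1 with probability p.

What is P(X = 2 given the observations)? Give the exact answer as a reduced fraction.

P(X = 2 | obs) = 4/9

Enumerate traces; 3 have nonzero weight after conditioning:
  (X=1, Y=2, Z=1, W=1) weight 1/36
  (X=2, Y=1, Z=0, W=2) weight 1/120
  (X=2, Y=3, Z=0, W=2) weight 1/72
Group by X:
  weight(X=1) = 1/36
  weight(X=2) = 1/45
Total weight = 1/36 + 1/45 = 1/20
P(X=1 | obs) = 1/36 / 1/20 = 5/9
P(X=2 | obs) = 1/45 / 1/20 = 4/9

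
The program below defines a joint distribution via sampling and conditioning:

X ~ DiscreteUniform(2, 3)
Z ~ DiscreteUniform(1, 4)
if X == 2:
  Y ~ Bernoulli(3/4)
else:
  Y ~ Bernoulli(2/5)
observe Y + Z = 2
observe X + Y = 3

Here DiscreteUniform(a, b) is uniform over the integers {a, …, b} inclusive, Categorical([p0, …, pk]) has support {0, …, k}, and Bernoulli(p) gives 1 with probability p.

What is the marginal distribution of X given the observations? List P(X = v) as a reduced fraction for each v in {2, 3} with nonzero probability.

P(X=2) = 5/9, P(X=3) = 4/9

Enumerate traces; 2 have nonzero weight after conditioning:
  (X=2, Z=1, Y=1) weight 3/32
  (X=3, Z=2, Y=0) weight 3/40
Group by X:
  weight(X=2) = 3/32
  weight(X=3) = 3/40
Total weight = 3/32 + 3/40 = 27/160
P(X=2 | obs) = 3/32 / 27/160 = 5/9
P(X=3 | obs) = 3/40 / 27/160 = 4/9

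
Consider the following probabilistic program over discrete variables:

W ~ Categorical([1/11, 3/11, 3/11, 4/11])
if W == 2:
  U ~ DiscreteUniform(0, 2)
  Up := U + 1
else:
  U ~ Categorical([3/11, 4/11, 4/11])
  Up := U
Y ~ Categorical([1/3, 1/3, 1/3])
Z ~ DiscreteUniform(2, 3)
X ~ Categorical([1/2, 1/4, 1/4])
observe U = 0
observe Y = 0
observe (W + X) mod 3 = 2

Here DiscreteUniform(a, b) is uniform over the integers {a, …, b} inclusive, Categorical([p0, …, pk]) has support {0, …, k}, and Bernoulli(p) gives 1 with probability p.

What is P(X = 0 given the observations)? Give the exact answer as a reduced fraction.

Enumerate traces; 8 have nonzero weight after conditioning:
  (W=0, U=0, Y=0, Z=2, X=2) weight 1/968
  (W=0, U=0, Y=0, Z=3, X=2) weight 1/968
  (W=1, U=0, Y=0, Z=2, X=1) weight 3/968
  (W=1, U=0, Y=0, Z=3, X=1) weight 3/968
  (W=2, U=0, Y=0, Z=2, X=0) weight 1/132
  (W=2, U=0, Y=0, Z=3, X=0) weight 1/132
  (W=3, U=0, Y=0, Z=2, X=2) weight 1/242
  (W=3, U=0, Y=0, Z=3, X=2) weight 1/242
Group by X:
  weight(X=0) = 1/66
  weight(X=1) = 3/484
  weight(X=2) = 5/484
Total weight = 1/66 + 3/484 + 5/484 = 23/726
P(X=0 | obs) = 1/66 / 23/726 = 11/23
P(X=1 | obs) = 3/484 / 23/726 = 9/46
P(X=2 | obs) = 5/484 / 23/726 = 15/46

P(X = 0 | obs) = 11/23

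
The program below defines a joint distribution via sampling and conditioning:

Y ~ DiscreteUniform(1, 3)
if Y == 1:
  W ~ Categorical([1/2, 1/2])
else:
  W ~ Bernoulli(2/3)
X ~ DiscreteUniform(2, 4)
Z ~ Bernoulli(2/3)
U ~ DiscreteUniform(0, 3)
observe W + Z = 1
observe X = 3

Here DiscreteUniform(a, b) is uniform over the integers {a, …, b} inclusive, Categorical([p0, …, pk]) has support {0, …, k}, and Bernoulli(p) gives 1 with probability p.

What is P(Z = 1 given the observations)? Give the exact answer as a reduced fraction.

P(Z = 1 | obs) = 14/25

Enumerate traces; 24 have nonzero weight after conditioning:
  (Y=1, W=0, X=3, Z=1, U=0) weight 1/108
  (Y=1, W=0, X=3, Z=1, U=1) weight 1/108
  (Y=1, W=0, X=3, Z=1, U=2) weight 1/108
  (Y=1, W=0, X=3, Z=1, U=3) weight 1/108
  (Y=1, W=1, X=3, Z=0, U=0) weight 1/216
  (Y=1, W=1, X=3, Z=0, U=1) weight 1/216
  (Y=1, W=1, X=3, Z=0, U=2) weight 1/216
  (Y=1, W=1, X=3, Z=0, U=3) weight 1/216
  … 16 more
Group by Z:
  weight(Z=0) = 11/162
  weight(Z=1) = 7/81
Total weight = 11/162 + 7/81 = 25/162
P(Z=0 | obs) = 11/162 / 25/162 = 11/25
P(Z=1 | obs) = 7/81 / 25/162 = 14/25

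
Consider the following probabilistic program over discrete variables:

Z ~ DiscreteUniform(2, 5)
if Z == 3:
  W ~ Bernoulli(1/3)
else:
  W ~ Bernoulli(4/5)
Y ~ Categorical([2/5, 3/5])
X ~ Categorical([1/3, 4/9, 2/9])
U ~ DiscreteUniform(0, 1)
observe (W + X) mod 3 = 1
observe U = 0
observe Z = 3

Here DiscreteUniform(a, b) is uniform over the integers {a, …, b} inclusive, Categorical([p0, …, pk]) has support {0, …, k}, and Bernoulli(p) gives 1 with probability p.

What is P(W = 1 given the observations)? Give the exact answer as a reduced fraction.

P(W = 1 | obs) = 3/11

Enumerate traces; 4 have nonzero weight after conditioning:
  (Z=3, W=0, Y=0, X=1, U=0) weight 2/135
  (Z=3, W=0, Y=1, X=1, U=0) weight 1/45
  (Z=3, W=1, Y=0, X=0, U=0) weight 1/180
  (Z=3, W=1, Y=1, X=0, U=0) weight 1/120
Group by W:
  weight(W=0) = 1/27
  weight(W=1) = 1/72
Total weight = 1/27 + 1/72 = 11/216
P(W=0 | obs) = 1/27 / 11/216 = 8/11
P(W=1 | obs) = 1/72 / 11/216 = 3/11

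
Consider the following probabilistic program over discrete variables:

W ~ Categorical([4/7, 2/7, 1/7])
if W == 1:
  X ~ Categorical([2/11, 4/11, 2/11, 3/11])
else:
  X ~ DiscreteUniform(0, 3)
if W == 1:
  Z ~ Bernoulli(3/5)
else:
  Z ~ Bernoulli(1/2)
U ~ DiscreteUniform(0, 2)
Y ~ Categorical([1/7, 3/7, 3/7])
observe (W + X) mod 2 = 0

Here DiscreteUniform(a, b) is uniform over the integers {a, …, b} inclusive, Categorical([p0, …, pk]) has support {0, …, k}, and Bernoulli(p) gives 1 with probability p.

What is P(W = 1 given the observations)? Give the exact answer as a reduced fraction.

P(W = 1 | obs) = 28/83

Enumerate traces; 108 have nonzero weight after conditioning:
  (W=0, X=0, Z=0, U=0, Y=0) weight 1/294
  (W=0, X=0, Z=0, U=0, Y=1) weight 1/98
  (W=0, X=0, Z=0, U=0, Y=2) weight 1/98
  (W=0, X=0, Z=0, U=1, Y=0) weight 1/294
  (W=0, X=0, Z=0, U=1, Y=1) weight 1/98
  (W=0, X=0, Z=0, U=1, Y=2) weight 1/98
  (W=0, X=0, Z=0, U=2, Y=0) weight 1/294
  (W=0, X=0, Z=0, U=2, Y=1) weight 1/98
  (W=1, X=1, Z=0, U=0, Y=0) weight 16/8085
  (W=2, X=0, Z=0, U=0, Y=0) weight 1/1176
  … 98 more
Group by W:
  weight(W=0) = 2/7
  weight(W=1) = 2/11
  weight(W=2) = 1/14
Total weight = 2/7 + 2/11 + 1/14 = 83/154
P(W=0 | obs) = 2/7 / 83/154 = 44/83
P(W=1 | obs) = 2/11 / 83/154 = 28/83
P(W=2 | obs) = 1/14 / 83/154 = 11/83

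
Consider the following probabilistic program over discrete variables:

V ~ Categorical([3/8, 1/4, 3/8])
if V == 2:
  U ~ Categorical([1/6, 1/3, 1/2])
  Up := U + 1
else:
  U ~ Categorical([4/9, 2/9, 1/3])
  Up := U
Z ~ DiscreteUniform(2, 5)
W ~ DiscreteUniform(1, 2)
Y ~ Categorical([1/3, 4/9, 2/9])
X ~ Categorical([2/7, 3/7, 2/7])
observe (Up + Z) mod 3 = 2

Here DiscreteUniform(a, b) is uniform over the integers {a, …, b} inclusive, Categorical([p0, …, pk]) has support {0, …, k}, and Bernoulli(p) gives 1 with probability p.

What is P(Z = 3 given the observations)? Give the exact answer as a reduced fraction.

Enumerate traces; 216 have nonzero weight after conditioning:
  (V=0, U=0, Z=2, W=1, Y=0, X=0) weight 1/504
  (V=0, U=0, Z=2, W=1, Y=0, X=1) weight 1/336
  (V=0, U=0, Z=2, W=1, Y=0, X=2) weight 1/504
  (V=0, U=0, Z=2, W=1, Y=1, X=0) weight 1/378
  (V=0, U=0, Z=2, W=1, Y=1, X=1) weight 1/252
  (V=0, U=0, Z=2, W=1, Y=1, X=2) weight 1/378
  (V=0, U=0, Z=2, W=1, Y=2, X=0) weight 1/756
  (V=0, U=0, Z=2, W=1, Y=2, X=1) weight 1/504
  (V=0, U=0, Z=5, W=1, Y=0, X=0) weight 1/504
  (V=0, U=1, Z=4, W=1, Y=0, X=0) weight 1/1008
  … 206 more
Group by Z:
  weight(Z=2) = 67/576
  weight(Z=3) = 1/12
  weight(Z=4) = 29/576
  weight(Z=5) = 67/576
Total weight = 67/576 + 1/12 + 29/576 + 67/576 = 211/576
P(Z=2 | obs) = 67/576 / 211/576 = 67/211
P(Z=3 | obs) = 1/12 / 211/576 = 48/211
P(Z=4 | obs) = 29/576 / 211/576 = 29/211
P(Z=5 | obs) = 67/576 / 211/576 = 67/211

P(Z = 3 | obs) = 48/211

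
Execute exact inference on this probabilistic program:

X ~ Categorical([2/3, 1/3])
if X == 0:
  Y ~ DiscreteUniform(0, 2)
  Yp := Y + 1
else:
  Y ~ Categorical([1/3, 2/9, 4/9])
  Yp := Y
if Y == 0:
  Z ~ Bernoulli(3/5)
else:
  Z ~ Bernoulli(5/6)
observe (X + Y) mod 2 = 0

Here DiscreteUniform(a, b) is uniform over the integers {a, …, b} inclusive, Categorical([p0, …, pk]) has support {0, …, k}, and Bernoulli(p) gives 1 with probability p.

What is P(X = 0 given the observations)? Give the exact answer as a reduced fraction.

P(X = 0 | obs) = 6/7

Enumerate traces; 6 have nonzero weight after conditioning:
  (X=0, Y=0, Z=0) weight 4/45
  (X=0, Y=0, Z=1) weight 2/15
  (X=0, Y=2, Z=0) weight 1/27
  (X=0, Y=2, Z=1) weight 5/27
  (X=1, Y=1, Z=0) weight 1/81
  (X=1, Y=1, Z=1) weight 5/81
Group by X:
  weight(X=0) = 4/9
  weight(X=1) = 2/27
Total weight = 4/9 + 2/27 = 14/27
P(X=0 | obs) = 4/9 / 14/27 = 6/7
P(X=1 | obs) = 2/27 / 14/27 = 1/7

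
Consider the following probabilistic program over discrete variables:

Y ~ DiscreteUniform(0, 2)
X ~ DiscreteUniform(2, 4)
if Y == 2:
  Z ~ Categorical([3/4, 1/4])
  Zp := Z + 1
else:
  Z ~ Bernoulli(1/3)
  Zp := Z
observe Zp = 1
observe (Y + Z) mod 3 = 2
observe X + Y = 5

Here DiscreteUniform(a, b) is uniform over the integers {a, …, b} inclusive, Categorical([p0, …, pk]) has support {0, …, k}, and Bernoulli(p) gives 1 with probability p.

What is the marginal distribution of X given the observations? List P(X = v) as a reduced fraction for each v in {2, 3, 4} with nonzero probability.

Enumerate traces; 2 have nonzero weight after conditioning:
  (Y=1, X=4, Z=1) weight 1/27
  (Y=2, X=3, Z=0) weight 1/12
Group by X:
  weight(X=3) = 1/12
  weight(X=4) = 1/27
Total weight = 1/12 + 1/27 = 13/108
P(X=3 | obs) = 1/12 / 13/108 = 9/13
P(X=4 | obs) = 1/27 / 13/108 = 4/13

P(X=3) = 9/13, P(X=4) = 4/13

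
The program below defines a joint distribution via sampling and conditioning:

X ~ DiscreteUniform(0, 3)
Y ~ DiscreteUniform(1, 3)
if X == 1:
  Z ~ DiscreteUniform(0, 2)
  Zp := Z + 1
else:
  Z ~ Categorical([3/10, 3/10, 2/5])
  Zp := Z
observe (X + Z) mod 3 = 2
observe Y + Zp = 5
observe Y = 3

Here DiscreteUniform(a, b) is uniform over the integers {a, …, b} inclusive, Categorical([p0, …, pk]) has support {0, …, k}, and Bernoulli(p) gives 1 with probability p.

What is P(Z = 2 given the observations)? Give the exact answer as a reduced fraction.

Enumerate traces; 3 have nonzero weight after conditioning:
  (X=0, Y=3, Z=2) weight 1/30
  (X=1, Y=3, Z=1) weight 1/36
  (X=3, Y=3, Z=2) weight 1/30
Group by Z:
  weight(Z=1) = 1/36
  weight(Z=2) = 1/15
Total weight = 1/36 + 1/15 = 17/180
P(Z=1 | obs) = 1/36 / 17/180 = 5/17
P(Z=2 | obs) = 1/15 / 17/180 = 12/17

P(Z = 2 | obs) = 12/17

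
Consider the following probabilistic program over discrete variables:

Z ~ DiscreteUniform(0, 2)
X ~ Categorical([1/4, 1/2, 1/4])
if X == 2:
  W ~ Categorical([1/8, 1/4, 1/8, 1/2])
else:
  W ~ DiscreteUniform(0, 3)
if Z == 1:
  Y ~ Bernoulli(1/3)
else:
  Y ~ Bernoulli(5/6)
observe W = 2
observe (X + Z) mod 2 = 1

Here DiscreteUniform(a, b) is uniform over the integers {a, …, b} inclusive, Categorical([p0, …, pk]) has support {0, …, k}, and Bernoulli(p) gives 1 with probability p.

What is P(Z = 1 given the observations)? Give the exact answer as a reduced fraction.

Enumerate traces; 8 have nonzero weight after conditioning:
  (Z=0, X=1, W=2, Y=0) weight 1/144
  (Z=0, X=1, W=2, Y=1) weight 5/144
  (Z=1, X=0, W=2, Y=0) weight 1/72
  (Z=1, X=0, W=2, Y=1) weight 1/144
  (Z=1, X=2, W=2, Y=0) weight 1/144
  (Z=1, X=2, W=2, Y=1) weight 1/288
  (Z=2, X=1, W=2, Y=0) weight 1/144
  (Z=2, X=1, W=2, Y=1) weight 5/144
Group by Z:
  weight(Z=0) = 1/24
  weight(Z=1) = 1/32
  weight(Z=2) = 1/24
Total weight = 1/24 + 1/32 + 1/24 = 11/96
P(Z=0 | obs) = 1/24 / 11/96 = 4/11
P(Z=1 | obs) = 1/32 / 11/96 = 3/11
P(Z=2 | obs) = 1/24 / 11/96 = 4/11

P(Z = 1 | obs) = 3/11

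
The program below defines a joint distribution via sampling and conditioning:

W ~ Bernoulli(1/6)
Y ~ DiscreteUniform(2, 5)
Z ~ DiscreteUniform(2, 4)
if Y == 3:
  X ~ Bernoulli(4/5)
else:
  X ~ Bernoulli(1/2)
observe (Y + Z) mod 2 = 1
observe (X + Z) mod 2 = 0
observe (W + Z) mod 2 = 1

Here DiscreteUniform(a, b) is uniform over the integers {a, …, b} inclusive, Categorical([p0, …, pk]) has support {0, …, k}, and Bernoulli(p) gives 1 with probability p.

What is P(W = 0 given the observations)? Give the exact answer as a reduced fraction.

Enumerate traces; 6 have nonzero weight after conditioning:
  (W=0, Y=2, Z=3, X=1) weight 5/144
  (W=0, Y=4, Z=3, X=1) weight 5/144
  (W=1, Y=3, Z=2, X=0) weight 1/360
  (W=1, Y=3, Z=4, X=0) weight 1/360
  (W=1, Y=5, Z=2, X=0) weight 1/144
  (W=1, Y=5, Z=4, X=0) weight 1/144
Group by W:
  weight(W=0) = 5/72
  weight(W=1) = 7/360
Total weight = 5/72 + 7/360 = 4/45
P(W=0 | obs) = 5/72 / 4/45 = 25/32
P(W=1 | obs) = 7/360 / 4/45 = 7/32

P(W = 0 | obs) = 25/32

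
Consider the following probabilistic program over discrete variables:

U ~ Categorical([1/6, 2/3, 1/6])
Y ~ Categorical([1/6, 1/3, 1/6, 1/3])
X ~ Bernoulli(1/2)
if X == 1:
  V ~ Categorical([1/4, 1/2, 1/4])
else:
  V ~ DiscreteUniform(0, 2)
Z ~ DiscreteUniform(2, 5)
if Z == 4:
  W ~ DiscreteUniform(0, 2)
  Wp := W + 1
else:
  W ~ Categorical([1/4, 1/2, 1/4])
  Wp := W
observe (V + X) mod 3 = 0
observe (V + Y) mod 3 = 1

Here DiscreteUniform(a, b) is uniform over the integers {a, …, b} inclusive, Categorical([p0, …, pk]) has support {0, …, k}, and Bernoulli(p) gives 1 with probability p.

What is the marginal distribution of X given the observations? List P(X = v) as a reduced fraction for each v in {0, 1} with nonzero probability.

Enumerate traces; 72 have nonzero weight after conditioning:
  (U=0, Y=1, X=0, V=0, Z=2, W=0) weight 1/1728
  (U=0, Y=1, X=0, V=0, Z=2, W=1) weight 1/864
  (U=0, Y=1, X=0, V=0, Z=2, W=2) weight 1/1728
  (U=0, Y=1, X=0, V=0, Z=3, W=0) weight 1/1728
  (U=0, Y=1, X=0, V=0, Z=3, W=1) weight 1/864
  (U=0, Y=1, X=0, V=0, Z=3, W=2) weight 1/1728
  (U=0, Y=1, X=0, V=0, Z=4, W=0) weight 1/1296
  (U=0, Y=1, X=0, V=0, Z=4, W=1) weight 1/1296
  (U=0, Y=2, X=1, V=2, Z=2, W=0) weight 1/4608
  … 63 more
Group by X:
  weight(X=0) = 1/18
  weight(X=1) = 1/48
Total weight = 1/18 + 1/48 = 11/144
P(X=0 | obs) = 1/18 / 11/144 = 8/11
P(X=1 | obs) = 1/48 / 11/144 = 3/11

P(X=0) = 8/11, P(X=1) = 3/11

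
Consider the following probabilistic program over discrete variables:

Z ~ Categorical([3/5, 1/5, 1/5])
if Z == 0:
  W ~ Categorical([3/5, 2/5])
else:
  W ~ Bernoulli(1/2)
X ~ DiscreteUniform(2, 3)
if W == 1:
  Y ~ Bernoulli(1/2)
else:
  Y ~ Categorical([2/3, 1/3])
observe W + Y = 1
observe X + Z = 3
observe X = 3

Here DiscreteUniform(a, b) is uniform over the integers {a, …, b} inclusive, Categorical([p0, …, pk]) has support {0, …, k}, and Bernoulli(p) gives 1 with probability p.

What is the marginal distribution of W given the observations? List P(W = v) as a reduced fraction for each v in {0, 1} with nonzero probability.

P(W=0) = 1/2, P(W=1) = 1/2

Enumerate traces; 2 have nonzero weight after conditioning:
  (Z=0, W=0, X=3, Y=1) weight 3/50
  (Z=0, W=1, X=3, Y=0) weight 3/50
Group by W:
  weight(W=0) = 3/50
  weight(W=1) = 3/50
Total weight = 3/50 + 3/50 = 3/25
P(W=0 | obs) = 3/50 / 3/25 = 1/2
P(W=1 | obs) = 3/50 / 3/25 = 1/2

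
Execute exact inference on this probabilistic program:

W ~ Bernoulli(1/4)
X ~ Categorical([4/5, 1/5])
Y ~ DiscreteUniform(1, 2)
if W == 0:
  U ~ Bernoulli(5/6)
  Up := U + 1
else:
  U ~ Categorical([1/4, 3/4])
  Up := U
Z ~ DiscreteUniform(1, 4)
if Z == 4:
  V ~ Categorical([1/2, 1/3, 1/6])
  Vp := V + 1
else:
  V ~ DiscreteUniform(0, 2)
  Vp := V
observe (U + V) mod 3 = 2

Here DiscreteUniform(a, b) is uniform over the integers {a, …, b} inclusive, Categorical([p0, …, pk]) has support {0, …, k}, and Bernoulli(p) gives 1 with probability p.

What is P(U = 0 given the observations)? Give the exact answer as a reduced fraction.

P(U = 0 | obs) = 21/125

Enumerate traces; 64 have nonzero weight after conditioning:
  (W=0, X=0, Y=1, U=0, Z=1, V=2) weight 1/240
  (W=0, X=0, Y=1, U=0, Z=2, V=2) weight 1/240
  (W=0, X=0, Y=1, U=0, Z=3, V=2) weight 1/240
  (W=0, X=0, Y=1, U=0, Z=4, V=2) weight 1/480
  (W=0, X=0, Y=1, U=1, Z=1, V=1) weight 1/48
  (W=0, X=0, Y=1, U=1, Z=2, V=1) weight 1/48
  (W=0, X=0, Y=1, U=1, Z=3, V=1) weight 1/48
  (W=0, X=0, Y=1, U=1, Z=4, V=1) weight 1/48
  … 56 more
Group by U:
  weight(U=0) = 7/128
  weight(U=1) = 13/48
Total weight = 7/128 + 13/48 = 125/384
P(U=0 | obs) = 7/128 / 125/384 = 21/125
P(U=1 | obs) = 13/48 / 125/384 = 104/125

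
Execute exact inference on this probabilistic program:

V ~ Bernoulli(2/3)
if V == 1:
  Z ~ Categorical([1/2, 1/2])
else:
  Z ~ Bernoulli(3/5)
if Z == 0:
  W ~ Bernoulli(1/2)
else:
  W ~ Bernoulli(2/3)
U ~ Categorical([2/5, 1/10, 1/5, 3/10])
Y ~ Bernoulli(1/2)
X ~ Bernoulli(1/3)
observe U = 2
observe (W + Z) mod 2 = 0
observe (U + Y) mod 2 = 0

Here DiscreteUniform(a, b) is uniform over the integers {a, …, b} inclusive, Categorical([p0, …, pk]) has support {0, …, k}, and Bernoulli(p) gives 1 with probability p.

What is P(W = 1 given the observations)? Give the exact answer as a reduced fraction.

P(W = 1 | obs) = 32/53

Enumerate traces; 8 have nonzero weight after conditioning:
  (V=0, Z=0, W=0, U=2, Y=0, X=0) weight 1/225
  (V=0, Z=0, W=0, U=2, Y=0, X=1) weight 1/450
  (V=0, Z=1, W=1, U=2, Y=0, X=0) weight 2/225
  (V=0, Z=1, W=1, U=2, Y=0, X=1) weight 1/225
  (V=1, Z=0, W=0, U=2, Y=0, X=0) weight 1/90
  (V=1, Z=0, W=0, U=2, Y=0, X=1) weight 1/180
  (V=1, Z=1, W=1, U=2, Y=0, X=0) weight 2/135
  (V=1, Z=1, W=1, U=2, Y=0, X=1) weight 1/135
Group by W:
  weight(W=0) = 7/300
  weight(W=1) = 8/225
Total weight = 7/300 + 8/225 = 53/900
P(W=0 | obs) = 7/300 / 53/900 = 21/53
P(W=1 | obs) = 8/225 / 53/900 = 32/53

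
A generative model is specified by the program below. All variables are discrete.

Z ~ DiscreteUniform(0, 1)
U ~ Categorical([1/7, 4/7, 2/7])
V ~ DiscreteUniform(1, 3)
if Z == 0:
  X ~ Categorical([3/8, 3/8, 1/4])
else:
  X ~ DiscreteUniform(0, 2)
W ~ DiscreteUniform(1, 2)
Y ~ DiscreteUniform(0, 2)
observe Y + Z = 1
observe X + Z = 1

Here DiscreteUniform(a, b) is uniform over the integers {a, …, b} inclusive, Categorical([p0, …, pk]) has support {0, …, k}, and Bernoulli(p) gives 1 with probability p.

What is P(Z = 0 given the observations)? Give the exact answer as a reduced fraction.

P(Z = 0 | obs) = 9/17

Enumerate traces; 36 have nonzero weight after conditioning:
  (Z=0, U=0, V=1, X=1, W=1, Y=1) weight 1/672
  (Z=0, U=0, V=1, X=1, W=2, Y=1) weight 1/672
  (Z=0, U=0, V=2, X=1, W=1, Y=1) weight 1/672
  (Z=0, U=0, V=2, X=1, W=2, Y=1) weight 1/672
  (Z=0, U=0, V=3, X=1, W=1, Y=1) weight 1/672
  (Z=0, U=0, V=3, X=1, W=2, Y=1) weight 1/672
  (Z=0, U=1, V=1, X=1, W=1, Y=1) weight 1/168
  (Z=0, U=1, V=1, X=1, W=2, Y=1) weight 1/168
  (Z=1, U=0, V=1, X=0, W=1, Y=0) weight 1/756
  … 27 more
Group by Z:
  weight(Z=0) = 1/16
  weight(Z=1) = 1/18
Total weight = 1/16 + 1/18 = 17/144
P(Z=0 | obs) = 1/16 / 17/144 = 9/17
P(Z=1 | obs) = 1/18 / 17/144 = 8/17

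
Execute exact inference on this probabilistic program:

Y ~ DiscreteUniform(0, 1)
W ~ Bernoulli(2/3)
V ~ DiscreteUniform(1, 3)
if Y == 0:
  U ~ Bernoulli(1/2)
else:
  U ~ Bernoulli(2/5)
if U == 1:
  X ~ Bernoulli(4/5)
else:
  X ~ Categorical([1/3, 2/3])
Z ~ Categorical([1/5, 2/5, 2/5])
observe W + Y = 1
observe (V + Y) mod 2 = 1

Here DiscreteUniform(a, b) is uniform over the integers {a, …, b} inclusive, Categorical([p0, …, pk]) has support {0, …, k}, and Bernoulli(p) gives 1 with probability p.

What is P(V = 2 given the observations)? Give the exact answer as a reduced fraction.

Enumerate traces; 36 have nonzero weight after conditioning:
  (Y=0, W=1, V=1, U=0, X=0, Z=0) weight 1/270
  (Y=0, W=1, V=1, U=0, X=0, Z=1) weight 1/135
  (Y=0, W=1, V=1, U=0, X=0, Z=2) weight 1/135
  (Y=0, W=1, V=1, U=0, X=1, Z=0) weight 1/135
  (Y=0, W=1, V=1, U=0, X=1, Z=1) weight 2/135
  (Y=0, W=1, V=1, U=0, X=1, Z=2) weight 2/135
  (Y=0, W=1, V=1, U=1, X=0, Z=0) weight 1/450
  (Y=0, W=1, V=1, U=1, X=0, Z=1) weight 1/225
  (Y=0, W=1, V=3, U=0, X=0, Z=0) weight 1/270
  (Y=1, W=0, V=2, U=0, X=0, Z=0) weight 1/450
  … 26 more
Group by V:
  weight(V=1) = 1/9
  weight(V=2) = 1/18
  weight(V=3) = 1/9
Total weight = 1/9 + 1/18 + 1/9 = 5/18
P(V=1 | obs) = 1/9 / 5/18 = 2/5
P(V=2 | obs) = 1/18 / 5/18 = 1/5
P(V=3 | obs) = 1/9 / 5/18 = 2/5

P(V = 2 | obs) = 1/5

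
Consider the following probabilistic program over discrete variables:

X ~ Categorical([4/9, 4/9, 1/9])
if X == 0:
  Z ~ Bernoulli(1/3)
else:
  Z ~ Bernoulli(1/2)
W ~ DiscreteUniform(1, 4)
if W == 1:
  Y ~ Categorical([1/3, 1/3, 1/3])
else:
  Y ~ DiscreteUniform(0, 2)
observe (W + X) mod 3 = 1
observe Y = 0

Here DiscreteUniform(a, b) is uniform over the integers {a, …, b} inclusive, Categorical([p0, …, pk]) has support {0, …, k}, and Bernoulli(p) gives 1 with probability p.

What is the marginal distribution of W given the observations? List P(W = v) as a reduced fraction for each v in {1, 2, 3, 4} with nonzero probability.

P(W=1) = 4/13, P(W=2) = 1/13, P(W=3) = 4/13, P(W=4) = 4/13

Enumerate traces; 8 have nonzero weight after conditioning:
  (X=0, Z=0, W=1, Y=0) weight 2/81
  (X=0, Z=0, W=4, Y=0) weight 2/81
  (X=0, Z=1, W=1, Y=0) weight 1/81
  (X=0, Z=1, W=4, Y=0) weight 1/81
  (X=1, Z=0, W=3, Y=0) weight 1/54
  (X=1, Z=1, W=3, Y=0) weight 1/54
  (X=2, Z=0, W=2, Y=0) weight 1/216
  (X=2, Z=1, W=2, Y=0) weight 1/216
Group by W:
  weight(W=1) = 1/27
  weight(W=2) = 1/108
  weight(W=3) = 1/27
  weight(W=4) = 1/27
Total weight = 1/27 + 1/108 + 1/27 + 1/27 = 13/108
P(W=1 | obs) = 1/27 / 13/108 = 4/13
P(W=2 | obs) = 1/108 / 13/108 = 1/13
P(W=3 | obs) = 1/27 / 13/108 = 4/13
P(W=4 | obs) = 1/27 / 13/108 = 4/13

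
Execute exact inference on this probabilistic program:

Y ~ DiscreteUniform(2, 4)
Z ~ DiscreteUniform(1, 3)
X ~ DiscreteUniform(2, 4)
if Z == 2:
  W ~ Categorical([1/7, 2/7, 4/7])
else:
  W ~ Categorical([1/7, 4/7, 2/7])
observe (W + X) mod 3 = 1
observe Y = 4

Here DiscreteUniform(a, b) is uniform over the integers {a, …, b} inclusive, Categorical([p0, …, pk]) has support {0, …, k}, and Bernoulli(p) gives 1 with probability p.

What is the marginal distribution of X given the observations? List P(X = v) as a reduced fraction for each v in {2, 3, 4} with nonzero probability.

Enumerate traces; 9 have nonzero weight after conditioning:
  (Y=4, Z=1, X=2, W=2) weight 2/189
  (Y=4, Z=1, X=3, W=1) weight 4/189
  (Y=4, Z=1, X=4, W=0) weight 1/189
  (Y=4, Z=2, X=2, W=2) weight 4/189
  (Y=4, Z=2, X=3, W=1) weight 2/189
  (Y=4, Z=2, X=4, W=0) weight 1/189
  (Y=4, Z=3, X=2, W=2) weight 2/189
  (Y=4, Z=3, X=3, W=1) weight 4/189
  … 1 more
Group by X:
  weight(X=2) = 8/189
  weight(X=3) = 10/189
  weight(X=4) = 1/63
Total weight = 8/189 + 10/189 + 1/63 = 1/9
P(X=2 | obs) = 8/189 / 1/9 = 8/21
P(X=3 | obs) = 10/189 / 1/9 = 10/21
P(X=4 | obs) = 1/63 / 1/9 = 1/7

P(X=2) = 8/21, P(X=3) = 10/21, P(X=4) = 1/7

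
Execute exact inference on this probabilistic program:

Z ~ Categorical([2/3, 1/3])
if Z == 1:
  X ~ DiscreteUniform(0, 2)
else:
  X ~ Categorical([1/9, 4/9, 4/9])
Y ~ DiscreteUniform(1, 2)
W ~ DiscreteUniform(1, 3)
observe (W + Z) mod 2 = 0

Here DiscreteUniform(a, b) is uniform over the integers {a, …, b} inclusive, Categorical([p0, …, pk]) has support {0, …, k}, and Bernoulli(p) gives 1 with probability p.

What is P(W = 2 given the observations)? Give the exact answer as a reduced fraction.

P(W = 2 | obs) = 1/2

Enumerate traces; 18 have nonzero weight after conditioning:
  (Z=0, X=0, Y=1, W=2) weight 1/81
  (Z=0, X=0, Y=2, W=2) weight 1/81
  (Z=0, X=1, Y=1, W=2) weight 4/81
  (Z=0, X=1, Y=2, W=2) weight 4/81
  (Z=0, X=2, Y=1, W=2) weight 4/81
  (Z=0, X=2, Y=2, W=2) weight 4/81
  (Z=1, X=0, Y=1, W=1) weight 1/54
  (Z=1, X=0, Y=1, W=3) weight 1/54
  … 10 more
Group by W:
  weight(W=1) = 1/9
  weight(W=2) = 2/9
  weight(W=3) = 1/9
Total weight = 1/9 + 2/9 + 1/9 = 4/9
P(W=1 | obs) = 1/9 / 4/9 = 1/4
P(W=2 | obs) = 2/9 / 4/9 = 1/2
P(W=3 | obs) = 1/9 / 4/9 = 1/4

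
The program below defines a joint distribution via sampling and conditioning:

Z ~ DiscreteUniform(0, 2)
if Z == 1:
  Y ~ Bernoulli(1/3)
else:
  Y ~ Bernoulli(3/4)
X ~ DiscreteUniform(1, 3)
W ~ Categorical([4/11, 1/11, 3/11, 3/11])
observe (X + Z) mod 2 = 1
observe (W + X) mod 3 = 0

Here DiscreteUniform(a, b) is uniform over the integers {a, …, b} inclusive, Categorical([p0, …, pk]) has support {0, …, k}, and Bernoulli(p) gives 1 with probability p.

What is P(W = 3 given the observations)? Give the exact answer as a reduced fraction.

Enumerate traces; 14 have nonzero weight after conditioning:
  (Z=0, Y=0, X=1, W=2) weight 1/132
  (Z=0, Y=0, X=3, W=0) weight 1/99
  (Z=0, Y=0, X=3, W=3) weight 1/132
  (Z=0, Y=1, X=1, W=2) weight 1/44
  (Z=0, Y=1, X=3, W=0) weight 1/33
  (Z=0, Y=1, X=3, W=3) weight 1/44
  (Z=1, Y=0, X=2, W=1) weight 2/297
  (Z=1, Y=1, X=2, W=1) weight 1/297
  … 6 more
Group by W:
  weight(W=0) = 8/99
  weight(W=1) = 1/99
  weight(W=2) = 2/33
  weight(W=3) = 2/33
Total weight = 8/99 + 1/99 + 2/33 + 2/33 = 7/33
P(W=0 | obs) = 8/99 / 7/33 = 8/21
P(W=1 | obs) = 1/99 / 7/33 = 1/21
P(W=2 | obs) = 2/33 / 7/33 = 2/7
P(W=3 | obs) = 2/33 / 7/33 = 2/7

P(W = 3 | obs) = 2/7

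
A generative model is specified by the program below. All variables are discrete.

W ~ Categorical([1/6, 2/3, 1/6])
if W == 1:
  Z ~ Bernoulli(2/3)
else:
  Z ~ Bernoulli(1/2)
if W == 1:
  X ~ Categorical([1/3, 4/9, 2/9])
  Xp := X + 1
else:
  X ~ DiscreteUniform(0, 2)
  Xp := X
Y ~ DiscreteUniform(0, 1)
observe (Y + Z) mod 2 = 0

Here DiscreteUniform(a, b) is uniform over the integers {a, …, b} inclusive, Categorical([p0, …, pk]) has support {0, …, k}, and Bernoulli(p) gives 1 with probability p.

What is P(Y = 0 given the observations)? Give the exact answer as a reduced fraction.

Enumerate traces; 18 have nonzero weight after conditioning:
  (W=0, Z=0, X=0, Y=0) weight 1/72
  (W=0, Z=0, X=1, Y=0) weight 1/72
  (W=0, Z=0, X=2, Y=0) weight 1/72
  (W=0, Z=1, X=0, Y=1) weight 1/72
  (W=0, Z=1, X=1, Y=1) weight 1/72
  (W=0, Z=1, X=2, Y=1) weight 1/72
  (W=1, Z=0, X=0, Y=0) weight 1/27
  (W=1, Z=0, X=1, Y=0) weight 4/81
  … 10 more
Group by Y:
  weight(Y=0) = 7/36
  weight(Y=1) = 11/36
Total weight = 7/36 + 11/36 = 1/2
P(Y=0 | obs) = 7/36 / 1/2 = 7/18
P(Y=1 | obs) = 11/36 / 1/2 = 11/18

P(Y = 0 | obs) = 7/18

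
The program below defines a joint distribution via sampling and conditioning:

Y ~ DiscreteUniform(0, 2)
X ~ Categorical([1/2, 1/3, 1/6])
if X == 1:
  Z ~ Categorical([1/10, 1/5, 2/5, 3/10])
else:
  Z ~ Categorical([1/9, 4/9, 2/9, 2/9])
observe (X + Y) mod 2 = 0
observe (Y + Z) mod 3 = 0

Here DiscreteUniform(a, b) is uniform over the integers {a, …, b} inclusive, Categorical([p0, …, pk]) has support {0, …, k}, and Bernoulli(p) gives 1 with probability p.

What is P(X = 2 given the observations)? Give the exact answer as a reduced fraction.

Enumerate traces; 7 have nonzero weight after conditioning:
  (Y=0, X=0, Z=0) weight 1/54
  (Y=0, X=0, Z=3) weight 1/27
  (Y=0, X=2, Z=0) weight 1/162
  (Y=0, X=2, Z=3) weight 1/81
  (Y=1, X=1, Z=2) weight 2/45
  (Y=2, X=0, Z=1) weight 2/27
  (Y=2, X=2, Z=1) weight 2/81
Group by X:
  weight(X=0) = 7/54
  weight(X=1) = 2/45
  weight(X=2) = 7/162
Total weight = 7/54 + 2/45 + 7/162 = 88/405
P(X=0 | obs) = 7/54 / 88/405 = 105/176
P(X=1 | obs) = 2/45 / 88/405 = 9/44
P(X=2 | obs) = 7/162 / 88/405 = 35/176

P(X = 2 | obs) = 35/176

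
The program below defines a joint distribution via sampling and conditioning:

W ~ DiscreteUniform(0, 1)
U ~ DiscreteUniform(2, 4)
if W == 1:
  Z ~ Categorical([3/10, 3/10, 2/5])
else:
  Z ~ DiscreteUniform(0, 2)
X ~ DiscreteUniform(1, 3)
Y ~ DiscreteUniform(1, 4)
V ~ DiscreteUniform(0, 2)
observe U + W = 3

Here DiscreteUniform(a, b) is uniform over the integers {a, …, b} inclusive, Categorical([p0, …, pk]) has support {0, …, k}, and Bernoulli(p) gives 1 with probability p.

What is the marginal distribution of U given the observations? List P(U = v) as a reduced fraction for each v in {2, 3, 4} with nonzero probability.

Enumerate traces; 216 have nonzero weight after conditioning:
  (W=0, U=3, Z=0, X=1, Y=1, V=0) weight 1/648
  (W=0, U=3, Z=0, X=1, Y=1, V=1) weight 1/648
  (W=0, U=3, Z=0, X=1, Y=1, V=2) weight 1/648
  (W=0, U=3, Z=0, X=1, Y=2, V=0) weight 1/648
  (W=0, U=3, Z=0, X=1, Y=2, V=1) weight 1/648
  (W=0, U=3, Z=0, X=1, Y=2, V=2) weight 1/648
  (W=0, U=3, Z=0, X=1, Y=3, V=0) weight 1/648
  (W=0, U=3, Z=0, X=1, Y=3, V=1) weight 1/648
  (W=1, U=2, Z=0, X=1, Y=1, V=0) weight 1/720
  … 207 more
Group by U:
  weight(U=2) = 1/6
  weight(U=3) = 1/6
Total weight = 1/6 + 1/6 = 1/3
P(U=2 | obs) = 1/6 / 1/3 = 1/2
P(U=3 | obs) = 1/6 / 1/3 = 1/2

P(U=2) = 1/2, P(U=3) = 1/2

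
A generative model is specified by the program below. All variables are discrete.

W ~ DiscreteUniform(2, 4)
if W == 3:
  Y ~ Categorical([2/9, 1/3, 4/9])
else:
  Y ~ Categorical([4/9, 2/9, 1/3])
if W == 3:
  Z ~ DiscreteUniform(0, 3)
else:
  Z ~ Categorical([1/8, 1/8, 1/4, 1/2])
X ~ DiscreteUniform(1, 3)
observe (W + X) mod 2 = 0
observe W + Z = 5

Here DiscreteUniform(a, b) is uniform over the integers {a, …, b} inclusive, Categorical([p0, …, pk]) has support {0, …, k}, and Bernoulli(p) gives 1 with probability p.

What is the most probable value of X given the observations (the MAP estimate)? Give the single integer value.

argmax_v P(X = v | obs) = 2

Enumerate traces; 12 have nonzero weight after conditioning:
  (W=2, Y=0, Z=3, X=2) weight 2/81
  (W=2, Y=1, Z=3, X=2) weight 1/81
  (W=2, Y=2, Z=3, X=2) weight 1/54
  (W=3, Y=0, Z=2, X=1) weight 1/162
  (W=3, Y=0, Z=2, X=3) weight 1/162
  (W=3, Y=1, Z=2, X=1) weight 1/108
  (W=3, Y=1, Z=2, X=3) weight 1/108
  (W=3, Y=2, Z=2, X=1) weight 1/81
  … 4 more
Group by X:
  weight(X=1) = 1/36
  weight(X=2) = 5/72
  weight(X=3) = 1/36
Total weight = 1/36 + 5/72 + 1/36 = 1/8
P(X=1 | obs) = 1/36 / 1/8 = 2/9
P(X=2 | obs) = 5/72 / 1/8 = 5/9
P(X=3 | obs) = 1/36 / 1/8 = 2/9
argmax = 2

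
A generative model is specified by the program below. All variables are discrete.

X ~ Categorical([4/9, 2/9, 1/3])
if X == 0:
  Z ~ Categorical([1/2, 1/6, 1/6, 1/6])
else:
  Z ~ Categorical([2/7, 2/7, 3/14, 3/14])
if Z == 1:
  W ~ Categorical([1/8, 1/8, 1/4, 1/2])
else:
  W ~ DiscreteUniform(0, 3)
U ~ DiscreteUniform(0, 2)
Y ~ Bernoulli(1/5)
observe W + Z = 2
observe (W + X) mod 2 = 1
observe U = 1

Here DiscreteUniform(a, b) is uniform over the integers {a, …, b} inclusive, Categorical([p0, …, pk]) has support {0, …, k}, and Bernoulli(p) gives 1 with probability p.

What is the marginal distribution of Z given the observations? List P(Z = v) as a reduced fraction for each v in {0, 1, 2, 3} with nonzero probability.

P(Z=0) = 12/37, P(Z=1) = 16/37, P(Z=2) = 9/37

Enumerate traces; 8 have nonzero weight after conditioning:
  (X=0, Z=1, W=1, U=1, Y=0) weight 1/405
  (X=0, Z=1, W=1, U=1, Y=1) weight 1/1620
  (X=1, Z=0, W=2, U=1, Y=0) weight 4/945
  (X=1, Z=0, W=2, U=1, Y=1) weight 1/945
  (X=1, Z=2, W=0, U=1, Y=0) weight 1/315
  (X=1, Z=2, W=0, U=1, Y=1) weight 1/1260
  (X=2, Z=1, W=1, U=1, Y=0) weight 1/315
  (X=2, Z=1, W=1, U=1, Y=1) weight 1/1260
Group by Z:
  weight(Z=0) = 1/189
  weight(Z=1) = 4/567
  weight(Z=2) = 1/252
Total weight = 1/189 + 4/567 + 1/252 = 37/2268
P(Z=0 | obs) = 1/189 / 37/2268 = 12/37
P(Z=1 | obs) = 4/567 / 37/2268 = 16/37
P(Z=2 | obs) = 1/252 / 37/2268 = 9/37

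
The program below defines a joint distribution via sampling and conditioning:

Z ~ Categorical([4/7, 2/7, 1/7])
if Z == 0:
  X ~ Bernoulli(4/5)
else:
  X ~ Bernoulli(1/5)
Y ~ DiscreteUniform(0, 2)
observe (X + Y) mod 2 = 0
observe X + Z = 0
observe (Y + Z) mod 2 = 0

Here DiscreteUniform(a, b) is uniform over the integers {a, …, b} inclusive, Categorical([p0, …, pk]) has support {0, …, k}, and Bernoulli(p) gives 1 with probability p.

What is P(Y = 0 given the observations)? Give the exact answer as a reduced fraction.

Enumerate traces; 2 have nonzero weight after conditioning:
  (Z=0, X=0, Y=0) weight 4/105
  (Z=0, X=0, Y=2) weight 4/105
Group by Y:
  weight(Y=0) = 4/105
  weight(Y=2) = 4/105
Total weight = 4/105 + 4/105 = 8/105
P(Y=0 | obs) = 4/105 / 8/105 = 1/2
P(Y=2 | obs) = 4/105 / 8/105 = 1/2

P(Y = 0 | obs) = 1/2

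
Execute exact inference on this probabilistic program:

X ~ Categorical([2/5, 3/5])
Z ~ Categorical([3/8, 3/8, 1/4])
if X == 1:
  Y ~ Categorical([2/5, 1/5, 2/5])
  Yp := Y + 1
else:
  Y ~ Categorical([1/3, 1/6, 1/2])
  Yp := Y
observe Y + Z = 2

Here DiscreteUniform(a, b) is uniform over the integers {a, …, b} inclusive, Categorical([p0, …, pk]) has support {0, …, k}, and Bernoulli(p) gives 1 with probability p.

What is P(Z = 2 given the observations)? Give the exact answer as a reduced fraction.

Enumerate traces; 6 have nonzero weight after conditioning:
  (X=0, Z=0, Y=2) weight 3/40
  (X=0, Z=1, Y=1) weight 1/40
  (X=0, Z=2, Y=0) weight 1/30
  (X=1, Z=0, Y=2) weight 9/100
  (X=1, Z=1, Y=1) weight 9/200
  (X=1, Z=2, Y=0) weight 3/50
Group by Z:
  weight(Z=0) = 33/200
  weight(Z=1) = 7/100
  weight(Z=2) = 7/75
Total weight = 33/200 + 7/100 + 7/75 = 197/600
P(Z=0 | obs) = 33/200 / 197/600 = 99/197
P(Z=1 | obs) = 7/100 / 197/600 = 42/197
P(Z=2 | obs) = 7/75 / 197/600 = 56/197

P(Z = 2 | obs) = 56/197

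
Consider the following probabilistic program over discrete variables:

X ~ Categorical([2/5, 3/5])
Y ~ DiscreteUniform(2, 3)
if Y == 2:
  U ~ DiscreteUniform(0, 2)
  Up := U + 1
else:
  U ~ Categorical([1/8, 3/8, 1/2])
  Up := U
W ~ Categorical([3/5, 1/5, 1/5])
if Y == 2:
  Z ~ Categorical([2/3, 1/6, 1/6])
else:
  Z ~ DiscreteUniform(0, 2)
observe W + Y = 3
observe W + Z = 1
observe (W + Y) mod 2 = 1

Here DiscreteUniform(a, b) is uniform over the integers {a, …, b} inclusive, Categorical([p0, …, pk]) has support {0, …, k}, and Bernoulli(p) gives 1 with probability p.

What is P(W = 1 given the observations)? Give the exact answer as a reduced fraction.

P(W = 1 | obs) = 2/5

Enumerate traces; 12 have nonzero weight after conditioning:
  (X=0, Y=2, U=0, W=1, Z=0) weight 2/225
  (X=0, Y=2, U=1, W=1, Z=0) weight 2/225
  (X=0, Y=2, U=2, W=1, Z=0) weight 2/225
  (X=0, Y=3, U=0, W=0, Z=1) weight 1/200
  (X=0, Y=3, U=1, W=0, Z=1) weight 3/200
  (X=0, Y=3, U=2, W=0, Z=1) weight 1/50
  (X=1, Y=2, U=0, W=1, Z=0) weight 1/75
  (X=1, Y=2, U=1, W=1, Z=0) weight 1/75
  … 4 more
Group by W:
  weight(W=0) = 1/10
  weight(W=1) = 1/15
Total weight = 1/10 + 1/15 = 1/6
P(W=0 | obs) = 1/10 / 1/6 = 3/5
P(W=1 | obs) = 1/15 / 1/6 = 2/5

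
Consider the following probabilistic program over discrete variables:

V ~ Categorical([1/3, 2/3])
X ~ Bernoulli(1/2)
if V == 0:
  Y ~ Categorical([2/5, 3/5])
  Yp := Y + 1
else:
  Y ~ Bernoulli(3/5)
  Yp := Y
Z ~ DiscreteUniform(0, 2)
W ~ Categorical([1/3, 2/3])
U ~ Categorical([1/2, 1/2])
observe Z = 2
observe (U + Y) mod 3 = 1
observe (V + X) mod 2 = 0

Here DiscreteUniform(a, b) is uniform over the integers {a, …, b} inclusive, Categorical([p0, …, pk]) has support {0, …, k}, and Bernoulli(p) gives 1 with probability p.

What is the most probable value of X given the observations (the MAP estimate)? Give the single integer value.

Enumerate traces; 8 have nonzero weight after conditioning:
  (V=0, X=0, Y=0, Z=2, W=0, U=1) weight 1/270
  (V=0, X=0, Y=0, Z=2, W=1, U=1) weight 1/135
  (V=0, X=0, Y=1, Z=2, W=0, U=0) weight 1/180
  (V=0, X=0, Y=1, Z=2, W=1, U=0) weight 1/90
  (V=1, X=1, Y=0, Z=2, W=0, U=1) weight 1/135
  (V=1, X=1, Y=0, Z=2, W=1, U=1) weight 2/135
  (V=1, X=1, Y=1, Z=2, W=0, U=0) weight 1/90
  (V=1, X=1, Y=1, Z=2, W=1, U=0) weight 1/45
Group by X:
  weight(X=0) = 1/36
  weight(X=1) = 1/18
Total weight = 1/36 + 1/18 = 1/12
P(X=0 | obs) = 1/36 / 1/12 = 1/3
P(X=1 | obs) = 1/18 / 1/12 = 2/3
argmax = 1

argmax_v P(X = v | obs) = 1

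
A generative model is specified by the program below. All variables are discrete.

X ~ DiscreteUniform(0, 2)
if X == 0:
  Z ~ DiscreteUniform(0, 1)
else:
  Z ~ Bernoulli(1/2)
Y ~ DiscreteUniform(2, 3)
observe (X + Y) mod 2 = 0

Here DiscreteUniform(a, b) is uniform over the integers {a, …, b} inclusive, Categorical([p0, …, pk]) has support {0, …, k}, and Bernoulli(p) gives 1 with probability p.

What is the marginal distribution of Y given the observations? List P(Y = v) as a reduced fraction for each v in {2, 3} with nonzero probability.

P(Y=2) = 2/3, P(Y=3) = 1/3

Enumerate traces; 6 have nonzero weight after conditioning:
  (X=0, Z=0, Y=2) weight 1/12
  (X=0, Z=1, Y=2) weight 1/12
  (X=1, Z=0, Y=3) weight 1/12
  (X=1, Z=1, Y=3) weight 1/12
  (X=2, Z=0, Y=2) weight 1/12
  (X=2, Z=1, Y=2) weight 1/12
Group by Y:
  weight(Y=2) = 1/3
  weight(Y=3) = 1/6
Total weight = 1/3 + 1/6 = 1/2
P(Y=2 | obs) = 1/3 / 1/2 = 2/3
P(Y=3 | obs) = 1/6 / 1/2 = 1/3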